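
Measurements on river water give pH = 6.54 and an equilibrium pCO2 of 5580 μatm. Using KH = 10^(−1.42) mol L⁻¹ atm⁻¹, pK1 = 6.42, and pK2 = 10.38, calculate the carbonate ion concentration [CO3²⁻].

[CO3²⁻] = 0.0404 μmol/L

[CO2*] = KH · pCO2 = 10^(−1.42) × 5580×10^-6 = 2.121×10^-4 mol/L
α₀ = 1/(1 + K1/[H⁺] + K1K2/[H⁺]²) = 1/(1 + 10^+0.12 + 10^-3.72) = 0.4313
DIC = [CO2*]/α₀ = 2.121×10^-4 / 0.4313 = 0.4918 mmol/L
[CO3²⁻] = α₂·DIC; α₂ = 8.219×10^-5, so [CO3²⁻] = 8.219×10^-5 × 0.4918 = 4.04×10^-5 mmol/L = 0.0404 μmol/L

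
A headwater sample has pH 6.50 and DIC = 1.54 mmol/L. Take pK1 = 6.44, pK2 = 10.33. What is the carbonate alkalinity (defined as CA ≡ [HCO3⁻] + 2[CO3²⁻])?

CA = 0.823 mmol/L

CA = [HCO3⁻] + 2[CO3²⁻] = (α₁ + 2α₂)·DIC
At pH 6.50: [H⁺]/K1 = 10^-0.06 = 0.87096, K2/[H⁺] = 10^-3.83 = 0.00014791
α₁ = 1/(1 + 0.87096 + 0.00014791) = 1/1.8711 = 0.5344; α₂ = α₁·K2/[H⁺] = 7.905×10^-5
α₁ + 2α₂ = 0.5346
CA = 0.5346 × 1.54 = 0.823 mmol/L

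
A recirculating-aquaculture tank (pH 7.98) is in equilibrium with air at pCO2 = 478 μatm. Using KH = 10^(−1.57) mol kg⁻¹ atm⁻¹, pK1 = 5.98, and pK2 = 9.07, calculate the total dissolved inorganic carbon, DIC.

[CO2*] = KH · pCO2 = 10^(−1.57) × 478×10^-6 = 1.287×10^-5 mol/kg
α₀ = 1/(1 + K1/[H⁺] + K1K2/[H⁺]²) = 1/(1 + 10^+2.00 + 10^+0.91) = 0.009164
DIC = [CO2*]/α₀ = 1.287×10^-5 / 0.009164 = 1.40 mmol/kg

DIC = 1.40 mmol/kg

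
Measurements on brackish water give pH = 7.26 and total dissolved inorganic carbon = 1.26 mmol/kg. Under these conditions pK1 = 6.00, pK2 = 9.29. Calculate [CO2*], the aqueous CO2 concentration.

[CO2*] = 0.0651 mmol/kg

α₀ = 1 / (1 + K1/[H⁺] + K1K2/[H⁺]²) = 1 / (1 + 10^+1.26 + 10^-0.77)
   = 1 / (1 + 18.197 + 0.16982) = 1/19.367 = 0.05163
[CO2*] = α₀ × DIC = 0.05163 × 1.26 = 0.0651 mmol/kg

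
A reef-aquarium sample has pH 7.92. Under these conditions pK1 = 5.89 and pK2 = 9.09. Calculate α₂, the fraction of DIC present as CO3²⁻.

α₂ = 0.0628

α₂ = 1 / (1 + [H⁺]/K2 + [H⁺]²/(K1K2)) = 1 / (1 + 10^+1.17 + 10^-0.86)
   = 1 / (1 + 14.791 + 0.13804) = 1/15.929 = 0.06278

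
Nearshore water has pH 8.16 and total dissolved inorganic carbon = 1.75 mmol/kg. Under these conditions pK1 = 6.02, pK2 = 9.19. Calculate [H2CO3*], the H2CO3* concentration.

[CO2*] = 11.5 μmol/kg

α₀ = 1 / (1 + K1/[H⁺] + K1K2/[H⁺]²) = 1 / (1 + 10^+2.14 + 10^+1.11)
   = 1 / (1 + 138.04 + 12.882) = 1/151.92 = 0.006582
[CO2*] = α₀ × DIC = 0.006582 × 1.75 = 0.0115 mmol/kg = 11.5 μmol/kg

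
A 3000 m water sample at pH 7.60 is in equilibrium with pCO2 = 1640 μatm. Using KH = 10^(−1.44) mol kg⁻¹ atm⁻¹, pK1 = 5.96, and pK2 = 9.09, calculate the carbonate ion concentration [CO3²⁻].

[CO2*] = KH · pCO2 = 10^(−1.44) × 1640×10^-6 = 5.954×10^-5 mol/kg
α₀ = 1/(1 + K1/[H⁺] + K1K2/[H⁺]²) = 1/(1 + 10^+1.64 + 10^+0.15) = 0.02171
DIC = [CO2*]/α₀ = 5.954×10^-5 / 0.02171 = 2.743 mmol/kg
[CO3²⁻] = α₂·DIC; α₂ = 0.03066, so [CO3²⁻] = 0.03066 × 2.743 = 0.0841 mmol/kg

[CO3²⁻] = 0.0841 mmol/kg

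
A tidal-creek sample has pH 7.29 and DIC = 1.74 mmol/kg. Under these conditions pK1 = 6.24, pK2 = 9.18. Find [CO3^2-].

α₂ = 1 / (1 + [H⁺]/K2 + [H⁺]²/(K1K2)) = 1 / (1 + 10^+1.89 + 10^+0.84)
   = 1 / (1 + 77.625 + 6.9183) = 1/85.543 = 0.01169
[CO3²⁻] = α₂ × DIC = 0.01169 × 1.74 = 0.0203 mmol/kg

[CO3²⁻] = 0.0203 mmol/kg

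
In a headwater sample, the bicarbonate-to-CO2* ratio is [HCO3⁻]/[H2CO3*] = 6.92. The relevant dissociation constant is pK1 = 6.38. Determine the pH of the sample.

pH = 7.22

From K1 = [H⁺][HCO3⁻]/[H2CO3*]:  pH = pK1 + log₁₀([HCO3⁻]/[H2CO3*])
log₁₀(6.92) = +0.840
pH = 6.38 + (+0.840) = 7.22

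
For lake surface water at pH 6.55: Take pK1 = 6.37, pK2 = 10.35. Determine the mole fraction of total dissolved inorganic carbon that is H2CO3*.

α₀ = 0.398

α₀ = 1 / (1 + K1/[H⁺] + K1K2/[H⁺]²) = 1 / (1 + 10^+0.18 + 10^-3.62)
   = 1 / (1 + 1.5136 + 0.00023988) = 1/2.5138 = 0.3978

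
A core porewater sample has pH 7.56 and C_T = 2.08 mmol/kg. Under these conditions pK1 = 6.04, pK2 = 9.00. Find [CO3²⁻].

[CO3²⁻] = 0.0708 mmol/kg

α₂ = 1 / (1 + [H⁺]/K2 + [H⁺]²/(K1K2)) = 1 / (1 + 10^+1.44 + 10^-0.08)
   = 1 / (1 + 27.542 + 0.83176) = 1/29.374 = 0.03404
[CO3²⁻] = α₂ × DIC = 0.03404 × 2.08 = 0.0708 mmol/kg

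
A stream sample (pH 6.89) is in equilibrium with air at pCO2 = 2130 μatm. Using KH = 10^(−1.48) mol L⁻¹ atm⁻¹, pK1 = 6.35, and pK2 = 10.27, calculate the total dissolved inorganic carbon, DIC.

[CO2*] = KH · pCO2 = 10^(−1.48) × 2130×10^-6 = 7.053×10^-5 mol/L
α₀ = 1/(1 + K1/[H⁺] + K1K2/[H⁺]²) = 1/(1 + 10^+0.54 + 10^-2.84) = 0.2238
DIC = [CO2*]/α₀ = 7.053×10^-5 / 0.2238 = 0.315 mmol/L

DIC = 0.315 mmol/L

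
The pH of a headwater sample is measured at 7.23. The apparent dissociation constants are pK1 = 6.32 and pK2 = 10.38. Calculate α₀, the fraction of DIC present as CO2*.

α₀ = 0.109

α₀ = 1 / (1 + K1/[H⁺] + K1K2/[H⁺]²) = 1 / (1 + 10^+0.91 + 10^-2.24)
   = 1 / (1 + 8.1283 + 0.0057544) = 1/9.1341 = 0.1095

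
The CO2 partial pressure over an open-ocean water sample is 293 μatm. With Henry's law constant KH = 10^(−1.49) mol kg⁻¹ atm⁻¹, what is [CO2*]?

[CO2*] = 9.48 μmol/kg

KH = 10^(−1.49) = 3.236×10^-2 mol kg⁻¹ atm⁻¹
[CO2*] = KH · pCO2 = 3.236×10^-2 × 293×10^-6 atm = 9.48×10^-6 mol/kg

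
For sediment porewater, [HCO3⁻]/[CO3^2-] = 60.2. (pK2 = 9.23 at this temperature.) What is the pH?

pH = 7.45

From K2 = [H⁺][CO3^2-]/[HCO3⁻]:  pH = pK2 − log₁₀([HCO3⁻]/[CO3^2-])
log₁₀(60.2) = +1.780
pH = 9.23 − (+1.780) = 7.45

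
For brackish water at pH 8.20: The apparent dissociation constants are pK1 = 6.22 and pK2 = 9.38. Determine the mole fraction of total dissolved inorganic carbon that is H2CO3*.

α₀ = 1 / (1 + K1/[H⁺] + K1K2/[H⁺]²) = 1 / (1 + 10^+1.98 + 10^+0.80)
   = 1 / (1 + 95.499 + 6.3096) = 1/102.81 = 0.009727

α₀ = 0.00973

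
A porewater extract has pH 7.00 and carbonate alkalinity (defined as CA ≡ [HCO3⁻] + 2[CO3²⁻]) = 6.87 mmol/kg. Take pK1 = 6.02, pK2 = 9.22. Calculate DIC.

DIC = 7.54 mmol/kg

CA = [HCO3⁻] + 2[CO3²⁻] = (α₁ + 2α₂)·DIC
At pH 7.00: [H⁺]/K1 = 10^-0.98 = 0.10471, K2/[H⁺] = 10^-2.22 = 0.0060256
α₁ = 1/(1 + 0.10471 + 0.0060256) = 1/1.1107 = 0.9003; α₂ = α₁·K2/[H⁺] = 0.005425
α₁ + 2α₂ = 0.9112
DIC = CA / (α₁ + 2α₂) = 6.87 / 0.9112 = 7.54 mmol/kg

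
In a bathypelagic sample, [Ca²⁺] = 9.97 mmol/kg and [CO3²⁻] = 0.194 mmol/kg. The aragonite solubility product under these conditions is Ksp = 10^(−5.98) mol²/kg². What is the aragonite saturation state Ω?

Ksp = 10^(−5.98) = 1.047×10^-6
Ω = [Ca²⁺][CO3²⁻]/Ksp = (9.97×10^-3)(0.194×10^-3) / 1.047×10^-6 = 1.85

Ω = 1.85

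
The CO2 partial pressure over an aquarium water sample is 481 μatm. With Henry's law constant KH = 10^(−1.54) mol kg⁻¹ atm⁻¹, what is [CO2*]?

KH = 10^(−1.54) = 2.884×10^-2 mol kg⁻¹ atm⁻¹
[CO2*] = KH · pCO2 = 2.884×10^-2 × 481×10^-6 atm = 1.39×10^-5 mol/kg

[CO2*] = 13.9 μmol/kg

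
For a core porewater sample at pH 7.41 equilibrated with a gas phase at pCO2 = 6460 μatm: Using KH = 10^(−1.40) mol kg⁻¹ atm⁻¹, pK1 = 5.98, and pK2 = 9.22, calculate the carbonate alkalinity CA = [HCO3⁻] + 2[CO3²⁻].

CA = 7.14 mmol/kg

[CO2*] = KH · pCO2 = 10^(−1.40) × 6460×10^-6 = 2.572×10^-4 mol/kg
α₀ = 1/(1 + K1/[H⁺] + K1K2/[H⁺]²) = 1/(1 + 10^+1.43 + 10^-0.38) = 0.03530
DIC = [CO2*]/α₀ = 2.572×10^-4 / 0.03530 = 7.286 mmol/kg
CA = (α₁ + 2α₂)·DIC = (0.9500 + 2×0.01471) × 7.286 = 7.14 mmol/kg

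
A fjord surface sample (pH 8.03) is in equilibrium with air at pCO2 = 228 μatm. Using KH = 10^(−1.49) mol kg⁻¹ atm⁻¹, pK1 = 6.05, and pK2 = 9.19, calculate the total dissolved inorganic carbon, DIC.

[CO2*] = KH · pCO2 = 10^(−1.49) × 228×10^-6 = 7.378×10^-6 mol/kg
α₀ = 1/(1 + K1/[H⁺] + K1K2/[H⁺]²) = 1/(1 + 10^+1.98 + 10^+0.82) = 0.009699
DIC = [CO2*]/α₀ = 7.378×10^-6 / 0.009699 = 0.761 mmol/kg

DIC = 0.761 mmol/kg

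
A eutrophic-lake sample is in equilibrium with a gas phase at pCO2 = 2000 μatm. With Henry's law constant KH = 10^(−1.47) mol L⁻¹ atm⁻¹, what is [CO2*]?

KH = 10^(−1.47) = 3.388×10^-2 mol L⁻¹ atm⁻¹
[CO2*] = KH · pCO2 = 3.388×10^-2 × 2000×10^-6 atm = 6.78×10^-5 mol/L

[CO2*] = 67.8 μmol/L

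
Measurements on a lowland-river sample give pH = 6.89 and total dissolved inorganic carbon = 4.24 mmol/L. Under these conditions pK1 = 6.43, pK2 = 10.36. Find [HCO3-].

α₁ = 1 / (1 + [H⁺]/K1 + K2/[H⁺]) = 1 / (1 + 10^-0.46 + 10^-3.47)
   = 1 / (1 + 0.34674 + 0.00033884) = 1/1.3471 = 0.7423
[HCO3⁻] = α₁ × DIC = 0.7423 × 4.24 = 3.15 mmol/L

[HCO3⁻] = 3.15 mmol/L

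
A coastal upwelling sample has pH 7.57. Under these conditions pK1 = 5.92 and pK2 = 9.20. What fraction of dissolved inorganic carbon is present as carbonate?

α₂ = 1 / (1 + [H⁺]/K2 + [H⁺]²/(K1K2)) = 1 / (1 + 10^+1.63 + 10^-0.02)
   = 1 / (1 + 42.658 + 0.95499) = 1/44.613 = 0.02242

α₂ = 0.0224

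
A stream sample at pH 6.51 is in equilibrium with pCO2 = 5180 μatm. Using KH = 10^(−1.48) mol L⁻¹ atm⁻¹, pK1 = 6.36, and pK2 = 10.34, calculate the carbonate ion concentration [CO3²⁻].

[CO2*] = KH · pCO2 = 10^(−1.48) × 5180×10^-6 = 1.715×10^-4 mol/L
α₀ = 1/(1 + K1/[H⁺] + K1K2/[H⁺]²) = 1/(1 + 10^+0.15 + 10^-3.68) = 0.4145
DIC = [CO2*]/α₀ = 1.715×10^-4 / 0.4145 = 0.4138 mmol/L
[CO3²⁻] = α₂·DIC; α₂ = 8.659×10^-5, so [CO3²⁻] = 8.659×10^-5 × 0.4138 = 3.58×10^-5 mmol/L = 0.0358 μmol/L

[CO3²⁻] = 0.0358 μmol/L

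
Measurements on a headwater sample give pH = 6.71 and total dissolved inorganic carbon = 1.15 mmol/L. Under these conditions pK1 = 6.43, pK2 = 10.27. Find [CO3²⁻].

α₂ = 1 / (1 + [H⁺]/K2 + [H⁺]²/(K1K2)) = 1 / (1 + 10^+3.56 + 10^+3.28)
   = 1 / (1 + 3630.8 + 1905.5) = 1/5537.2 = 0.0001806
[CO3²⁻] = α₂ × DIC = 0.0001806 × 1.15 = 0.000208 mmol/L = 0.208 μmol/L

[CO3²⁻] = 0.208 μmol/L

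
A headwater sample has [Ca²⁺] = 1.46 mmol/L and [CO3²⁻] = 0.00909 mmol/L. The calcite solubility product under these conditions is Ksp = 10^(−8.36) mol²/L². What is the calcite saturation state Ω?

Ω = 3.04

Ksp = 10^(−8.36) = 4.365×10^-9
Ω = [Ca²⁺][CO3²⁻]/Ksp = (1.46×10^-3)(0.00909×10^-3) / 4.365×10^-9 = 3.04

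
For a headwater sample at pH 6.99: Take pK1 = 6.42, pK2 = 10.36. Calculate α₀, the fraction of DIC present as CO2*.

α₀ = 0.212

α₀ = 1 / (1 + K1/[H⁺] + K1K2/[H⁺]²) = 1 / (1 + 10^+0.57 + 10^-2.80)
   = 1 / (1 + 3.7154 + 0.0015849) = 1/4.7169 = 0.2120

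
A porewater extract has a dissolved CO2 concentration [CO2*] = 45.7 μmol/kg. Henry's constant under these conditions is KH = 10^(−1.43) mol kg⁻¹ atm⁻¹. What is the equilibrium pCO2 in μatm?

KH = 10^(−1.43) = 3.715×10^-2 mol kg⁻¹ atm⁻¹
pCO2 = [CO2*]/KH = 45.7×10^-6 / 3.715×10^-2 = 1.23×10^-3 atm = 1230 μatm

pCO2 = 1230 μatm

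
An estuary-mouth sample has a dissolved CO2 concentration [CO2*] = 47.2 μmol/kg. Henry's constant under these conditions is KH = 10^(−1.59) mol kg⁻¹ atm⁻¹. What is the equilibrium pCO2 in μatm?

KH = 10^(−1.59) = 2.570×10^-2 mol kg⁻¹ atm⁻¹
pCO2 = [CO2*]/KH = 47.2×10^-6 / 2.570×10^-2 = 1.84×10^-3 atm = 1840 μatm

pCO2 = 1840 μatm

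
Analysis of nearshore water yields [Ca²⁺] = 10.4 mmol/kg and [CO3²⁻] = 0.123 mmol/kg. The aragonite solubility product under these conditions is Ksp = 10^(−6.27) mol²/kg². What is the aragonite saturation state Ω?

Ω = 2.38

Ksp = 10^(−6.27) = 5.370×10^-7
Ω = [Ca²⁺][CO3²⁻]/Ksp = (10.4×10^-3)(0.123×10^-3) / 5.370×10^-7 = 2.38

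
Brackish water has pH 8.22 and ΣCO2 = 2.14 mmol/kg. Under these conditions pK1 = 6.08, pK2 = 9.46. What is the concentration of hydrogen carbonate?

[HCO3⁻] = 2.01 mmol/kg

α₁ = 1 / (1 + [H⁺]/K1 + K2/[H⁺]) = 1 / (1 + 10^-2.14 + 10^-1.24)
   = 1 / (1 + 0.0072444 + 0.057544) = 1/1.0648 = 0.9392
[HCO3⁻] = α₁ × DIC = 0.9392 × 2.14 = 2.01 mmol/kg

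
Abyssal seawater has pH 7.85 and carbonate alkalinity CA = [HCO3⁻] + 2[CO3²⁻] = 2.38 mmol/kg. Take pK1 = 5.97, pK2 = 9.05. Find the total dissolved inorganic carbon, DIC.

DIC = 2.27 mmol/kg

CA = [HCO3⁻] + 2[CO3²⁻] = (α₁ + 2α₂)·DIC
At pH 7.85: [H⁺]/K1 = 10^-1.88 = 0.013183, K2/[H⁺] = 10^-1.20 = 0.063096
α₁ = 1/(1 + 0.013183 + 0.063096) = 1/1.0763 = 0.9291; α₂ = α₁·K2/[H⁺] = 0.05862
α₁ + 2α₂ = 1.0464
DIC = CA / (α₁ + 2α₂) = 2.38 / 1.0464 = 2.27 mmol/kg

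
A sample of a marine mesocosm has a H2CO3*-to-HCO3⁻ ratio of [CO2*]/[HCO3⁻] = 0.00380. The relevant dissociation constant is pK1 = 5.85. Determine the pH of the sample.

pH = 8.27

From K1 = [H⁺][HCO3⁻]/[CO2*]:  pH = pK1 − log₁₀([CO2*]/[HCO3⁻])
log₁₀(0.00380) = -2.420
pH = 5.85 − (-2.420) = 8.27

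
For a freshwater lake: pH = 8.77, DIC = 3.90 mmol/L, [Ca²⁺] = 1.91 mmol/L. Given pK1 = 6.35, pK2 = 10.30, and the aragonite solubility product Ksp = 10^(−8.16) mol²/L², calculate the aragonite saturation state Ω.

α₂ = 1 / (1 + [H⁺]/K2 + [H⁺]²/(K1K2)) = 1 / (1 + 10^+1.53 + 10^-0.89)
   = 1 / (1 + 33.884 + 0.12882) = 1/35.013 = 0.02856
[CO3²⁻] = α₂ × DIC = 0.02856 × 3.90 = 0.1114 mmol/L
Ksp = 10^(−8.16) = 6.918×10^-9
Ω = [Ca²⁺][CO3²⁻]/Ksp = (1.91×10^-3)(1.114×10^-4) / 6.918×10^-9 = 30.8

Ω = 30.8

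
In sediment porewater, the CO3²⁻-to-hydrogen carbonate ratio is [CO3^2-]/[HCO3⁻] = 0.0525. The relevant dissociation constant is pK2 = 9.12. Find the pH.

From K2 = [H⁺][CO3^2-]/[HCO3⁻]:  pH = pK2 + log₁₀([CO3^2-]/[HCO3⁻])
log₁₀(0.0525) = -1.280
pH = 9.12 + (-1.280) = 7.84

pH = 7.84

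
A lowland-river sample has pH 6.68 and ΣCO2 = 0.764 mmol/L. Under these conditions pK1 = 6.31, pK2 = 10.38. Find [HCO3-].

α₁ = 1 / (1 + [H⁺]/K1 + K2/[H⁺]) = 1 / (1 + 10^-0.37 + 10^-3.70)
   = 1 / (1 + 0.42658 + 0.00019953) = 1/1.4268 = 0.7009
[HCO3⁻] = α₁ × DIC = 0.7009 × 0.764 = 0.535 mmol/L

[HCO3⁻] = 0.535 mmol/L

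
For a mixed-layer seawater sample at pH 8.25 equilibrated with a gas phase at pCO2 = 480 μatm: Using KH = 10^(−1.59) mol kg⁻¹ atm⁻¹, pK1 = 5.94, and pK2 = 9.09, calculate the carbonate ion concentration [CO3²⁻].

[CO2*] = KH · pCO2 = 10^(−1.59) × 480×10^-6 = 1.234×10^-5 mol/kg
α₀ = 1/(1 + K1/[H⁺] + K1K2/[H⁺]²) = 1/(1 + 10^+2.31 + 10^+1.47) = 0.004261
DIC = [CO2*]/α₀ = 1.234×10^-5 / 0.004261 = 2.896 mmol/kg
[CO3²⁻] = α₂·DIC; α₂ = 0.1258, so [CO3²⁻] = 0.1258 × 2.896 = 0.364 mmol/kg

[CO3²⁻] = 0.364 mmol/kg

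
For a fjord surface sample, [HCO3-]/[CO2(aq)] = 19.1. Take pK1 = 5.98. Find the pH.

From K1 = [H⁺][HCO3-]/[CO2(aq)]:  pH = pK1 + log₁₀([HCO3-]/[CO2(aq)])
log₁₀(19.1) = +1.281
pH = 5.98 + (+1.281) = 7.26

pH = 7.26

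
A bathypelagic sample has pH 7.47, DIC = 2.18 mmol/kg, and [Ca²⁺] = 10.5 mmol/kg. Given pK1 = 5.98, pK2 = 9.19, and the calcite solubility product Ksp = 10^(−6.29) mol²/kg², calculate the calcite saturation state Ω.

α₂ = 1 / (1 + [H⁺]/K2 + [H⁺]²/(K1K2)) = 1 / (1 + 10^+1.72 + 10^+0.23)
   = 1 / (1 + 52.481 + 1.6982) = 1/55.179 = 0.01812
[CO3²⁻] = α₂ × DIC = 0.01812 × 2.18 = 0.03951 mmol/kg
Ksp = 10^(−6.29) = 5.129×10^-7
Ω = [Ca²⁺][CO3²⁻]/Ksp = (10.5×10^-3)(3.951×10^-5) / 5.129×10^-7 = 0.809

Ω = 0.809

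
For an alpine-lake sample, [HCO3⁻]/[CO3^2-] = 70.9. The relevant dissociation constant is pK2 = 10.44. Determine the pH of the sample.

pH = 8.59

From K2 = [H⁺][CO3^2-]/[HCO3⁻]:  pH = pK2 − log₁₀([HCO3⁻]/[CO3^2-])
log₁₀(70.9) = +1.851
pH = 10.44 − (+1.851) = 8.59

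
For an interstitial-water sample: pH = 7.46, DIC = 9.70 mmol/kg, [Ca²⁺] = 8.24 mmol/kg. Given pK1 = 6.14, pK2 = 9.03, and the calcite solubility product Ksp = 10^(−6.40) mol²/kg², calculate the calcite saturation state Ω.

α₂ = 1 / (1 + [H⁺]/K2 + [H⁺]²/(K1K2)) = 1 / (1 + 10^+1.57 + 10^+0.25)
   = 1 / (1 + 37.154 + 1.7783) = 1/39.932 = 0.02504
[CO3²⁻] = α₂ × DIC = 0.02504 × 9.70 = 0.2429 mmol/kg
Ksp = 10^(−6.40) = 3.981×10^-7
Ω = [Ca²⁺][CO3²⁻]/Ksp = (8.24×10^-3)(2.429×10^-4) / 3.981×10^-7 = 5.03

Ω = 5.03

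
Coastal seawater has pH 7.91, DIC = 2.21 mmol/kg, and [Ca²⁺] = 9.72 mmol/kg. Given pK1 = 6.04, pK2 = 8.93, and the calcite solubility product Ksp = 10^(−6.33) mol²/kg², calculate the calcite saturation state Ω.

Ω = 3.95

α₂ = 1 / (1 + [H⁺]/K2 + [H⁺]²/(K1K2)) = 1 / (1 + 10^+1.02 + 10^-0.85)
   = 1 / (1 + 10.471 + 0.14125) = 1/11.613 = 0.08611
[CO3²⁻] = α₂ × DIC = 0.08611 × 2.21 = 0.1903 mmol/kg
Ksp = 10^(−6.33) = 4.677×10^-7
Ω = [Ca²⁺][CO3²⁻]/Ksp = (9.72×10^-3)(1.903×10^-4) / 4.677×10^-7 = 3.95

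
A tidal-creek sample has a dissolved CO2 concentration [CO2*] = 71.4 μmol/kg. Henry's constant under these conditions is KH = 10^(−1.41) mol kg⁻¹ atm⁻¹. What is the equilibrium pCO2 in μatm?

pCO2 = 1840 μatm

KH = 10^(−1.41) = 3.890×10^-2 mol kg⁻¹ atm⁻¹
pCO2 = [CO2*]/KH = 71.4×10^-6 / 3.890×10^-2 = 1.84×10^-3 atm = 1840 μatm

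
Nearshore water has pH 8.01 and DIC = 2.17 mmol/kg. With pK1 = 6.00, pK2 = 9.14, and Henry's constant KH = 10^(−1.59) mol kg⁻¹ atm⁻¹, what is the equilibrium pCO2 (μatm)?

pCO2 = 761 μatm

α₀ = 1 / (1 + K1/[H⁺] + K1K2/[H⁺]²) = 1 / (1 + 10^+2.01 + 10^+0.88)
   = 1 / (1 + 102.33 + 7.5858) = 1/110.92 = 0.009016
[CO2*] = α₀ × DIC = 0.009016 × 2.17 = 0.01956 mmol/kg = 19.56 μmol/kg
pCO2 = [CO2*]/KH = 1.956×10^-5 / 2.570×10^-2 = 761 μatm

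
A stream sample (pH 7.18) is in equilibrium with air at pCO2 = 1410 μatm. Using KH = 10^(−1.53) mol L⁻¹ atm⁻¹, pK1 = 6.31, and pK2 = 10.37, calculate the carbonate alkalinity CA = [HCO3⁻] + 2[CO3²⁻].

CA = 0.309 mmol/L

[CO2*] = KH · pCO2 = 10^(−1.53) × 1410×10^-6 = 4.161×10^-5 mol/L
α₀ = 1/(1 + K1/[H⁺] + K1K2/[H⁺]²) = 1/(1 + 10^+0.87 + 10^-2.32) = 0.1188
DIC = [CO2*]/α₀ = 4.161×10^-5 / 0.1188 = 0.3503 mmol/L
CA = (α₁ + 2α₂)·DIC = (0.8806 + 2×0.0005686) × 0.3503 = 0.309 mmol/L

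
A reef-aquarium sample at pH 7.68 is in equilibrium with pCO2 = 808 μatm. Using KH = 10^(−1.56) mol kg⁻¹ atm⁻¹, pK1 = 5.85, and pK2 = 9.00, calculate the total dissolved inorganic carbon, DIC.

DIC = 1.60 mmol/kg

[CO2*] = KH · pCO2 = 10^(−1.56) × 808×10^-6 = 2.225×10^-5 mol/kg
α₀ = 1/(1 + K1/[H⁺] + K1K2/[H⁺]²) = 1/(1 + 10^+1.83 + 10^+0.51) = 0.01392
DIC = [CO2*]/α₀ = 2.225×10^-5 / 0.01392 = 1.60 mmol/kg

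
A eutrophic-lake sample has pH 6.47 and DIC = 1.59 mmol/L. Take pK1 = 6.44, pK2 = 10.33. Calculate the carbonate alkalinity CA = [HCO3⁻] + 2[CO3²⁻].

CA = 0.823 mmol/L

CA = [HCO3⁻] + 2[CO3²⁻] = (α₁ + 2α₂)·DIC
At pH 6.47: [H⁺]/K1 = 10^-0.03 = 0.93325, K2/[H⁺] = 10^-3.86 = 0.00013804
α₁ = 1/(1 + 0.93325 + 0.00013804) = 1/1.9334 = 0.5172; α₂ = α₁·K2/[H⁺] = 7.140×10^-5
α₁ + 2α₂ = 0.5174
CA = 0.5174 × 1.59 = 0.823 mmol/L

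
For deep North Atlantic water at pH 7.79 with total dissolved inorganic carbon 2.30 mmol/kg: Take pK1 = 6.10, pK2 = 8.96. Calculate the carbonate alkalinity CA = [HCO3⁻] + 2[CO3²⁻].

CA = [HCO3⁻] + 2[CO3²⁻] = (α₁ + 2α₂)·DIC
At pH 7.79: [H⁺]/K1 = 10^-1.69 = 0.020417, K2/[H⁺] = 10^-1.17 = 0.067608
α₁ = 1/(1 + 0.020417 + 0.067608) = 1/1.0880 = 0.9191; α₂ = α₁·K2/[H⁺] = 0.06214
α₁ + 2α₂ = 1.0434
CA = 1.0434 × 2.30 = 2.40 mmol/kg

CA = 2.40 mmol/kg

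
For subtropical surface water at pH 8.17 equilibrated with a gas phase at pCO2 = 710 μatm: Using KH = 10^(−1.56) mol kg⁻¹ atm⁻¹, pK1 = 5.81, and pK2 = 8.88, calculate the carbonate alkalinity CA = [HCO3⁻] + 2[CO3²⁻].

[CO2*] = KH · pCO2 = 10^(−1.56) × 710×10^-6 = 1.956×10^-5 mol/kg
α₀ = 1/(1 + K1/[H⁺] + K1K2/[H⁺]²) = 1/(1 + 10^+2.36 + 10^+1.65) = 0.003640
DIC = [CO2*]/α₀ = 1.956×10^-5 / 0.003640 = 5.373 mmol/kg
CA = (α₁ + 2α₂)·DIC = (0.8338 + 2×0.1626) × 5.373 = 6.23 mmol/kg

CA = 6.23 mmol/kg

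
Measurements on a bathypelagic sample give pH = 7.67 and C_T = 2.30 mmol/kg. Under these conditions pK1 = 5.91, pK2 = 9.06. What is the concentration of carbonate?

α₂ = 1 / (1 + [H⁺]/K2 + [H⁺]²/(K1K2)) = 1 / (1 + 10^+1.39 + 10^-0.37)
   = 1 / (1 + 24.547 + 0.42658) = 1/25.974 = 0.03850
[CO3²⁻] = α₂ × DIC = 0.03850 × 2.30 = 0.0886 mmol/kg

[CO3²⁻] = 0.0886 mmol/kg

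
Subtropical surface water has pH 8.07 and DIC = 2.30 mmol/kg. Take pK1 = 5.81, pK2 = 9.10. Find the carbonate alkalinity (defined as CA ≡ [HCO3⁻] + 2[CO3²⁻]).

CA = [HCO3⁻] + 2[CO3²⁻] = (α₁ + 2α₂)·DIC
At pH 8.07: [H⁺]/K1 = 10^-2.26 = 0.0054954, K2/[H⁺] = 10^-1.03 = 0.093325
α₁ = 1/(1 + 0.0054954 + 0.093325) = 1/1.0988 = 0.9101; α₂ = α₁·K2/[H⁺] = 0.08493
α₁ + 2α₂ = 1.0799
CA = 1.0799 × 2.30 = 2.48 mmol/kg

CA = 2.48 mmol/kg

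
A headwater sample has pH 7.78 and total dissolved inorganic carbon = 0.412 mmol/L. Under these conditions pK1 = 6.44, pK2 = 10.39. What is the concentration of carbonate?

[CO3²⁻] = 0.965 μmol/L

α₂ = 1 / (1 + [H⁺]/K2 + [H⁺]²/(K1K2)) = 1 / (1 + 10^+2.61 + 10^+1.27)
   = 1 / (1 + 407.38 + 18.621) = 1/427.00 = 0.002342
[CO3²⁻] = α₂ × DIC = 0.002342 × 0.412 = 0.000965 mmol/L = 0.965 μmol/L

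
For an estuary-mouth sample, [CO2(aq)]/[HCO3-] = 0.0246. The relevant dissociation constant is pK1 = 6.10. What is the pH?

From K1 = [H⁺][HCO3-]/[CO2(aq)]:  pH = pK1 − log₁₀([CO2(aq)]/[HCO3-])
log₁₀(0.0246) = -1.609
pH = 6.10 − (-1.609) = 7.71

pH = 7.71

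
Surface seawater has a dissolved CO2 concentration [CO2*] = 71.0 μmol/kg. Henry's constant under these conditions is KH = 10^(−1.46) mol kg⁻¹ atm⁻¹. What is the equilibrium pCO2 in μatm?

KH = 10^(−1.46) = 3.467×10^-2 mol kg⁻¹ atm⁻¹
pCO2 = [CO2*]/KH = 71.0×10^-6 / 3.467×10^-2 = 2.05×10^-3 atm = 2050 μatm

pCO2 = 2050 μatm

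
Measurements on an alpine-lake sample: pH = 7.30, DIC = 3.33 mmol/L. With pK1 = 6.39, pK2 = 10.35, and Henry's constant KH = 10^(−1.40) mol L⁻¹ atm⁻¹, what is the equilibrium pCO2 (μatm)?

pCO2 = 9160 μatm

α₀ = 1 / (1 + K1/[H⁺] + K1K2/[H⁺]²) = 1 / (1 + 10^+0.91 + 10^-2.14)
   = 1 / (1 + 8.1283 + 0.0072444) = 1/9.1355 = 0.1095
[CO2*] = α₀ × DIC = 0.1095 × 3.33 = 0.3645 mmol/L
pCO2 = [CO2*]/KH = 3.645×10^-4 / 3.981×10^-2 = 9160 μatm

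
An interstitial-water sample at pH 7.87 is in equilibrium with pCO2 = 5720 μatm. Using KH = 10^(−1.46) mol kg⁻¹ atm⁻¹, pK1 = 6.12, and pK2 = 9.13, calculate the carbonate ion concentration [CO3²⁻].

[CO3²⁻] = 0.613 mmol/kg

[CO2*] = KH · pCO2 = 10^(−1.46) × 5720×10^-6 = 1.983×10^-4 mol/kg
α₀ = 1/(1 + K1/[H⁺] + K1K2/[H⁺]²) = 1/(1 + 10^+1.75 + 10^+0.49) = 0.01658
DIC = [CO2*]/α₀ = 1.983×10^-4 / 0.01658 = 11.96 mmol/kg
[CO3²⁻] = α₂·DIC; α₂ = 0.05123, so [CO3²⁻] = 0.05123 × 11.96 = 0.613 mmol/kg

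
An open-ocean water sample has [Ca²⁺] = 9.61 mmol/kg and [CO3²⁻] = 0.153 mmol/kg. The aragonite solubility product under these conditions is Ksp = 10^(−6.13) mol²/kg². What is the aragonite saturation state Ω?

Ω = 1.98

Ksp = 10^(−6.13) = 7.413×10^-7
Ω = [Ca²⁺][CO3²⁻]/Ksp = (9.61×10^-3)(0.153×10^-3) / 7.413×10^-7 = 1.98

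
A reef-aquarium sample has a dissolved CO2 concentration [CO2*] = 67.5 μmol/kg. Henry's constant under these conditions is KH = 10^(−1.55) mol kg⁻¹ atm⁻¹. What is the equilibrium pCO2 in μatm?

KH = 10^(−1.55) = 2.818×10^-2 mol kg⁻¹ atm⁻¹
pCO2 = [CO2*]/KH = 67.5×10^-6 / 2.818×10^-2 = 2.39×10^-3 atm = 2390 μatm

pCO2 = 2390 μatm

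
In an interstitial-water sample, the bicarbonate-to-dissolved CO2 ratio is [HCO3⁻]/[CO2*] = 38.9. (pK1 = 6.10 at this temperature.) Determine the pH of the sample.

From K1 = [H⁺][HCO3⁻]/[CO2*]:  pH = pK1 + log₁₀([HCO3⁻]/[CO2*])
log₁₀(38.9) = +1.590
pH = 6.10 + (+1.590) = 7.69

pH = 7.69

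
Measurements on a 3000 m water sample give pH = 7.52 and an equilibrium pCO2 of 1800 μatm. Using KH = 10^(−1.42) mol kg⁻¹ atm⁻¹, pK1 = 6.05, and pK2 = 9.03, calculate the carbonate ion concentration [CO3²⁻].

[CO2*] = KH · pCO2 = 10^(−1.42) × 1800×10^-6 = 6.843×10^-5 mol/kg
α₀ = 1/(1 + K1/[H⁺] + K1K2/[H⁺]²) = 1/(1 + 10^+1.47 + 10^-0.04) = 0.03182
DIC = [CO2*]/α₀ = 6.843×10^-5 / 0.03182 = 2.150 mmol/kg
[CO3²⁻] = α₂·DIC; α₂ = 0.02902, so [CO3²⁻] = 0.02902 × 2.150 = 0.0624 mmol/kg

[CO3²⁻] = 0.0624 mmol/kg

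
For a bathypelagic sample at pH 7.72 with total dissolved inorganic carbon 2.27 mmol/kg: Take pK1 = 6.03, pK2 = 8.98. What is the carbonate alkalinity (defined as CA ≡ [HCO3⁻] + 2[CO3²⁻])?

CA = [HCO3⁻] + 2[CO3²⁻] = (α₁ + 2α₂)·DIC
At pH 7.72: [H⁺]/K1 = 10^-1.69 = 0.020417, K2/[H⁺] = 10^-1.26 = 0.054954
α₁ = 1/(1 + 0.020417 + 0.054954) = 1/1.0754 = 0.9299; α₂ = α₁·K2/[H⁺] = 0.05110
α₁ + 2α₂ = 1.0321
CA = 1.0321 × 2.27 = 2.34 mmol/kg

CA = 2.34 mmol/kg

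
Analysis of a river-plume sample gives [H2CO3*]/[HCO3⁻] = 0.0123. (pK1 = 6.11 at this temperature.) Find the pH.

pH = 8.02

From K1 = [H⁺][HCO3⁻]/[H2CO3*]:  pH = pK1 − log₁₀([H2CO3*]/[HCO3⁻])
log₁₀(0.0123) = -1.910
pH = 6.11 − (-1.910) = 8.02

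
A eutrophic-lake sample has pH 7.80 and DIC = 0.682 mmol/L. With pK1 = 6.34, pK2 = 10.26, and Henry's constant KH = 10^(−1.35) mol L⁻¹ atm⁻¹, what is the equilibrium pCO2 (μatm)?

α₀ = 1 / (1 + K1/[H⁺] + K1K2/[H⁺]²) = 1 / (1 + 10^+1.46 + 10^-1.00)
   = 1 / (1 + 28.840 + 0.10000) = 1/29.940 = 0.03340
[CO2*] = α₀ × DIC = 0.03340 × 0.682 = 0.02278 mmol/L
pCO2 = [CO2*]/KH = 2.278×10^-5 / 4.467×10^-2 = 510 μatm

pCO2 = 510 μatm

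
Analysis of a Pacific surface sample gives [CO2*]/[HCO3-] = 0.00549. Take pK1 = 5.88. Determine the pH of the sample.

pH = 8.14

From K1 = [H⁺][HCO3-]/[CO2*]:  pH = pK1 − log₁₀([CO2*]/[HCO3-])
log₁₀(0.00549) = -2.260
pH = 5.88 − (-2.260) = 8.14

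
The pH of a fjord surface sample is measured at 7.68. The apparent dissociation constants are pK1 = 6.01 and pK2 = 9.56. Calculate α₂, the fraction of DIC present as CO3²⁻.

α₂ = 0.0127

α₂ = 1 / (1 + [H⁺]/K2 + [H⁺]²/(K1K2)) = 1 / (1 + 10^+1.88 + 10^+0.21)
   = 1 / (1 + 75.858 + 1.6218) = 1/78.480 = 0.01274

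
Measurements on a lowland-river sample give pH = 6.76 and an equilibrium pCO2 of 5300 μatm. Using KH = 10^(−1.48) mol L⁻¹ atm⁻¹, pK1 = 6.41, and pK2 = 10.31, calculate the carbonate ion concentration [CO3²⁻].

[CO2*] = KH · pCO2 = 10^(−1.48) × 5300×10^-6 = 1.755×10^-4 mol/L
α₀ = 1/(1 + K1/[H⁺] + K1K2/[H⁺]²) = 1/(1 + 10^+0.35 + 10^-3.20) = 0.3087
DIC = [CO2*]/α₀ = 1.755×10^-4 / 0.3087 = 0.5685 mmol/L
[CO3²⁻] = α₂·DIC; α₂ = 0.0001948, so [CO3²⁻] = 0.0001948 × 0.5685 = 0.000111 mmol/L = 0.111 μmol/L

[CO3²⁻] = 0.111 μmol/L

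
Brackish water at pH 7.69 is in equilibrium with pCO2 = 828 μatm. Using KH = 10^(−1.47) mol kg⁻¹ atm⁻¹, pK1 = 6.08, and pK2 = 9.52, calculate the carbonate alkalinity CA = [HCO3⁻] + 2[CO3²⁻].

CA = 1.18 mmol/kg

[CO2*] = KH · pCO2 = 10^(−1.47) × 828×10^-6 = 2.806×10^-5 mol/kg
α₀ = 1/(1 + K1/[H⁺] + K1K2/[H⁺]²) = 1/(1 + 10^+1.61 + 10^-0.22) = 0.02362
DIC = [CO2*]/α₀ = 2.806×10^-5 / 0.02362 = 1.188 mmol/kg
CA = (α₁ + 2α₂)·DIC = (0.9622 + 2×0.01423) × 1.188 = 1.18 mmol/kg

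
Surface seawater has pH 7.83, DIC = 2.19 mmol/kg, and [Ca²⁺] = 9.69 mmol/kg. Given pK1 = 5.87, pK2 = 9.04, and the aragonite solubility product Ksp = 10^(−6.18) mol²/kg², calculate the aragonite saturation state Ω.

Ω = 1.85

α₂ = 1 / (1 + [H⁺]/K2 + [H⁺]²/(K1K2)) = 1 / (1 + 10^+1.21 + 10^-0.75)
   = 1 / (1 + 16.218 + 0.17783) = 1/17.396 = 0.05748
[CO3²⁻] = α₂ × DIC = 0.05748 × 2.19 = 0.1259 mmol/kg
Ksp = 10^(−6.18) = 6.607×10^-7
Ω = [Ca²⁺][CO3²⁻]/Ksp = (9.69×10^-3)(1.259×10^-4) / 6.607×10^-7 = 1.85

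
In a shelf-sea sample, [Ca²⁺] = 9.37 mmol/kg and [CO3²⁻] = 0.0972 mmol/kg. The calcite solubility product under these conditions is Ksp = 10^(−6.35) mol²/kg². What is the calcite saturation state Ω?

Ω = 2.04

Ksp = 10^(−6.35) = 4.467×10^-7
Ω = [Ca²⁺][CO3²⁻]/Ksp = (9.37×10^-3)(0.0972×10^-3) / 4.467×10^-7 = 2.04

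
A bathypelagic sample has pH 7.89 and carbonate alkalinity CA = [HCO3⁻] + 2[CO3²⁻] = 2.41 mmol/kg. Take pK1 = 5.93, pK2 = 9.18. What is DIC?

DIC = 2.32 mmol/kg

CA = [HCO3⁻] + 2[CO3²⁻] = (α₁ + 2α₂)·DIC
At pH 7.89: [H⁺]/K1 = 10^-1.96 = 0.010965, K2/[H⁺] = 10^-1.29 = 0.051286
α₁ = 1/(1 + 0.010965 + 0.051286) = 1/1.0623 = 0.9414; α₂ = α₁·K2/[H⁺] = 0.04828
α₁ + 2α₂ = 1.0380
DIC = CA / (α₁ + 2α₂) = 2.41 / 1.0380 = 2.32 mmol/kg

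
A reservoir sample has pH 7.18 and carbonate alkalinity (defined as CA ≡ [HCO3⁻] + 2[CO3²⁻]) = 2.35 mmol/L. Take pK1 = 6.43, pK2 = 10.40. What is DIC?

CA = [HCO3⁻] + 2[CO3²⁻] = (α₁ + 2α₂)·DIC
At pH 7.18: [H⁺]/K1 = 10^-0.75 = 0.17783, K2/[H⁺] = 10^-3.22 = 0.00060256
α₁ = 1/(1 + 0.17783 + 0.00060256) = 1/1.1784 = 0.8486; α₂ = α₁·K2/[H⁺] = 0.0005113
α₁ + 2α₂ = 0.8496
DIC = CA / (α₁ + 2α₂) = 2.35 / 0.8496 = 2.77 mmol/L

DIC = 2.77 mmol/L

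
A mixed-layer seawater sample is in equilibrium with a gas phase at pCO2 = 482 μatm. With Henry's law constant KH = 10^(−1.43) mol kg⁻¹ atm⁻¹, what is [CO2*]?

KH = 10^(−1.43) = 3.715×10^-2 mol kg⁻¹ atm⁻¹
[CO2*] = KH · pCO2 = 3.715×10^-2 × 482×10^-6 atm = 1.79×10^-5 mol/kg

[CO2*] = 17.9 μmol/kg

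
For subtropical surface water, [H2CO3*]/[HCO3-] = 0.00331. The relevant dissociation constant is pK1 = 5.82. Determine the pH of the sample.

pH = 8.30

From K1 = [H⁺][HCO3-]/[H2CO3*]:  pH = pK1 − log₁₀([H2CO3*]/[HCO3-])
log₁₀(0.00331) = -2.480
pH = 5.82 − (-2.480) = 8.30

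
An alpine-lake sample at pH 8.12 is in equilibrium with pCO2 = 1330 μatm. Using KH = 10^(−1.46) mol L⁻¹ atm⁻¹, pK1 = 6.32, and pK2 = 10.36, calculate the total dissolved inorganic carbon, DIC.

DIC = 2.97 mmol/L

[CO2*] = KH · pCO2 = 10^(−1.46) × 1330×10^-6 = 4.612×10^-5 mol/L
α₀ = 1/(1 + K1/[H⁺] + K1K2/[H⁺]²) = 1/(1 + 10^+1.80 + 10^-0.44) = 0.01551
DIC = [CO2*]/α₀ = 4.612×10^-5 / 0.01551 = 2.97 mmol/L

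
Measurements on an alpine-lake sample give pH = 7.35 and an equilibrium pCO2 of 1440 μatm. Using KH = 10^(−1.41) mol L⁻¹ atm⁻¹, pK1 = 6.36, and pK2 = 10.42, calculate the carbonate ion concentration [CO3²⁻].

[CO2*] = KH · pCO2 = 10^(−1.41) × 1440×10^-6 = 5.602×10^-5 mol/L
α₀ = 1/(1 + K1/[H⁺] + K1K2/[H⁺]²) = 1/(1 + 10^+0.99 + 10^-2.08) = 0.09276
DIC = [CO2*]/α₀ = 5.602×10^-5 / 0.09276 = 0.6040 mmol/L
[CO3²⁻] = α₂·DIC; α₂ = 0.0007715, so [CO3²⁻] = 0.0007715 × 0.6040 = 0.000466 mmol/L = 0.466 μmol/L

[CO3²⁻] = 0.466 μmol/L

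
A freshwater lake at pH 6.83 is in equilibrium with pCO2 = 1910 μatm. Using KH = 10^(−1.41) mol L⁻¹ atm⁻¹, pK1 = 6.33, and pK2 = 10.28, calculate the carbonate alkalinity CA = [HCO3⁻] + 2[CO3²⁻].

[CO2*] = KH · pCO2 = 10^(−1.41) × 1910×10^-6 = 7.431×10^-5 mol/L
α₀ = 1/(1 + K1/[H⁺] + K1K2/[H⁺]²) = 1/(1 + 10^+0.50 + 10^-2.95) = 0.2402
DIC = [CO2*]/α₀ = 7.431×10^-5 / 0.2402 = 0.3094 mmol/L
CA = (α₁ + 2α₂)·DIC = (0.7595 + 2×0.0002695) × 0.3094 = 0.235 mmol/L

CA = 0.235 mmol/L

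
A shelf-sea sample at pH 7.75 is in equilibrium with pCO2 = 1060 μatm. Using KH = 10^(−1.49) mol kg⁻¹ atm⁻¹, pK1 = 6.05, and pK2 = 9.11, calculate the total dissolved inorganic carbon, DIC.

[CO2*] = KH · pCO2 = 10^(−1.49) × 1060×10^-6 = 3.430×10^-5 mol/kg
α₀ = 1/(1 + K1/[H⁺] + K1K2/[H⁺]²) = 1/(1 + 10^+1.70 + 10^+0.34) = 0.01876
DIC = [CO2*]/α₀ = 3.430×10^-5 / 0.01876 = 1.83 mmol/kg

DIC = 1.83 mmol/kg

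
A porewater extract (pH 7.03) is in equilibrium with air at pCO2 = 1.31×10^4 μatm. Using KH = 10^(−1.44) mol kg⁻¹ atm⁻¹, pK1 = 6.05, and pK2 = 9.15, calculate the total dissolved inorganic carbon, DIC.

[CO2*] = KH · pCO2 = 10^(−1.44) × 1.31×10^4×10^-6 = 4.756×10^-4 mol/kg
α₀ = 1/(1 + K1/[H⁺] + K1K2/[H⁺]²) = 1/(1 + 10^+0.98 + 10^-1.14) = 0.09414
DIC = [CO2*]/α₀ = 4.756×10^-4 / 0.09414 = 5.05 mmol/kg

DIC = 5.05 mmol/kg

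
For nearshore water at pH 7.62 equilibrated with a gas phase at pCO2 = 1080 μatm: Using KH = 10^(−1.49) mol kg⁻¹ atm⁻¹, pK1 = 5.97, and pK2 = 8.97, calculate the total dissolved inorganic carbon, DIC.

DIC = 1.67 mmol/kg

[CO2*] = KH · pCO2 = 10^(−1.49) × 1080×10^-6 = 3.495×10^-5 mol/kg
α₀ = 1/(1 + K1/[H⁺] + K1K2/[H⁺]²) = 1/(1 + 10^+1.65 + 10^+0.30) = 0.02098
DIC = [CO2*]/α₀ = 3.495×10^-5 / 0.02098 = 1.67 mmol/kg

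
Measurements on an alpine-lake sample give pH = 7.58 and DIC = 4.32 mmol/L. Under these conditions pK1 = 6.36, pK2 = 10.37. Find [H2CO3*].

α₀ = 1 / (1 + K1/[H⁺] + K1K2/[H⁺]²) = 1 / (1 + 10^+1.22 + 10^-1.57)
   = 1 / (1 + 16.596 + 0.026915) = 1/17.623 = 0.05674
[CO2*] = α₀ × DIC = 0.05674 × 4.32 = 0.245 mmol/L

[CO2*] = 0.245 mmol/L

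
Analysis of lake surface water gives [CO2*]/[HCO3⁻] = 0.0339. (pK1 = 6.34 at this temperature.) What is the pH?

pH = 7.81

From K1 = [H⁺][HCO3⁻]/[CO2*]:  pH = pK1 − log₁₀([CO2*]/[HCO3⁻])
log₁₀(0.0339) = -1.470
pH = 6.34 − (-1.470) = 7.81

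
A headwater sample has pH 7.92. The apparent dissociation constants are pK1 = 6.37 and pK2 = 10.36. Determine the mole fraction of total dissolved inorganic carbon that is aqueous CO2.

α₀ = 1 / (1 + K1/[H⁺] + K1K2/[H⁺]²) = 1 / (1 + 10^+1.55 + 10^-0.89)
   = 1 / (1 + 35.481 + 0.12882) = 1/36.610 = 0.02731

α₀ = 0.0273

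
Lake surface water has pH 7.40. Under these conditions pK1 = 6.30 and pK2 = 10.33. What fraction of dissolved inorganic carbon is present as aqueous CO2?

α₀ = 0.0735

α₀ = 1 / (1 + K1/[H⁺] + K1K2/[H⁺]²) = 1 / (1 + 10^+1.10 + 10^-1.83)
   = 1 / (1 + 12.589 + 0.014791) = 1/13.604 = 0.07351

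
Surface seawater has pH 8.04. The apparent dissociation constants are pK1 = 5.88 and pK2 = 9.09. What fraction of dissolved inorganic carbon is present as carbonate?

α₂ = 1 / (1 + [H⁺]/K2 + [H⁺]²/(K1K2)) = 1 / (1 + 10^+1.05 + 10^-1.11)
   = 1 / (1 + 11.220 + 0.077625) = 1/12.298 = 0.08132

α₂ = 0.0813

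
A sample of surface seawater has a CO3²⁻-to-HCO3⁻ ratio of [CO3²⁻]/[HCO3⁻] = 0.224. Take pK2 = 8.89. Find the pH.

From K2 = [H⁺][CO3²⁻]/[HCO3⁻]:  pH = pK2 + log₁₀([CO3²⁻]/[HCO3⁻])
log₁₀(0.224) = -0.650
pH = 8.89 + (-0.650) = 8.24

pH = 8.24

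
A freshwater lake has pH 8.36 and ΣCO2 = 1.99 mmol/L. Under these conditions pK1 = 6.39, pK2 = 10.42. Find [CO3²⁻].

α₂ = 1 / (1 + [H⁺]/K2 + [H⁺]²/(K1K2)) = 1 / (1 + 10^+2.06 + 10^+0.09)
   = 1 / (1 + 114.82 + 1.2303) = 1/117.05 = 0.008544
[CO3²⁻] = α₂ × DIC = 0.008544 × 1.99 = 0.0170 mmol/L = 17.0 μmol/L

[CO3²⁻] = 17.0 μmol/L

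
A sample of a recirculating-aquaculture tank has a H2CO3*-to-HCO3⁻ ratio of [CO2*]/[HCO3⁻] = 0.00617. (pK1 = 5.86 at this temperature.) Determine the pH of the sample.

pH = 8.07

From K1 = [H⁺][HCO3⁻]/[CO2*]:  pH = pK1 − log₁₀([CO2*]/[HCO3⁻])
log₁₀(0.00617) = -2.210
pH = 5.86 − (-2.210) = 8.07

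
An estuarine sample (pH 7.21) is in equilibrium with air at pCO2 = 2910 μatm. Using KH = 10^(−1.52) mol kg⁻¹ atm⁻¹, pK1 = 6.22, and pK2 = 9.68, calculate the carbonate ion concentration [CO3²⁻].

[CO3²⁻] = 2.91 μmol/kg

[CO2*] = KH · pCO2 = 10^(−1.52) × 2910×10^-6 = 8.788×10^-5 mol/kg
α₀ = 1/(1 + K1/[H⁺] + K1K2/[H⁺]²) = 1/(1 + 10^+0.99 + 10^-1.48) = 0.09255
DIC = [CO2*]/α₀ = 8.788×10^-5 / 0.09255 = 0.9496 mmol/kg
[CO3²⁻] = α₂·DIC; α₂ = 0.003064, so [CO3²⁻] = 0.003064 × 0.9496 = 0.00291 mmol/kg = 2.91 μmol/kg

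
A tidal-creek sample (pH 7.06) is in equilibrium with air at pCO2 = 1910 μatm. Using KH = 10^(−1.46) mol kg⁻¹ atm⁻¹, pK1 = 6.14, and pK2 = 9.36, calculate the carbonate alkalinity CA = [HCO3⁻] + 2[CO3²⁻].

[CO2*] = KH · pCO2 = 10^(−1.46) × 1910×10^-6 = 6.623×10^-5 mol/kg
α₀ = 1/(1 + K1/[H⁺] + K1K2/[H⁺]²) = 1/(1 + 10^+0.92 + 10^-1.38) = 0.1068
DIC = [CO2*]/α₀ = 6.623×10^-5 / 0.1068 = 0.6198 mmol/kg
CA = (α₁ + 2α₂)·DIC = (0.8887 + 2×0.004454) × 0.6198 = 0.556 mmol/kg

CA = 0.556 mmol/kg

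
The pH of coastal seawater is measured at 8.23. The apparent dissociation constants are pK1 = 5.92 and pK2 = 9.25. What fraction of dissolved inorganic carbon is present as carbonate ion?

α₂ = 1 / (1 + [H⁺]/K2 + [H⁺]²/(K1K2)) = 1 / (1 + 10^+1.02 + 10^-1.29)
   = 1 / (1 + 10.471 + 0.051286) = 1/11.523 = 0.08679

α₂ = 0.0868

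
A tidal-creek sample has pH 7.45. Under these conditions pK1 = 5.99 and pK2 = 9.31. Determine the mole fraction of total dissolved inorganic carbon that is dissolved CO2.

α₀ = 1 / (1 + K1/[H⁺] + K1K2/[H⁺]²) = 1 / (1 + 10^+1.46 + 10^-0.40)
   = 1 / (1 + 28.840 + 0.39811) = 1/30.238 = 0.03307

α₀ = 0.0331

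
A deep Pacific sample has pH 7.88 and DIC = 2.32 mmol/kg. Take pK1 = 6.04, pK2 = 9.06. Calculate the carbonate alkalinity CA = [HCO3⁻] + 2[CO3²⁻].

CA = 2.43 mmol/kg

CA = [HCO3⁻] + 2[CO3²⁻] = (α₁ + 2α₂)·DIC
At pH 7.88: [H⁺]/K1 = 10^-1.84 = 0.014454, K2/[H⁺] = 10^-1.18 = 0.066069
α₁ = 1/(1 + 0.014454 + 0.066069) = 1/1.0805 = 0.9255; α₂ = α₁·K2/[H⁺] = 0.06115
α₁ + 2α₂ = 1.0478
CA = 1.0478 × 2.32 = 2.43 mmol/kg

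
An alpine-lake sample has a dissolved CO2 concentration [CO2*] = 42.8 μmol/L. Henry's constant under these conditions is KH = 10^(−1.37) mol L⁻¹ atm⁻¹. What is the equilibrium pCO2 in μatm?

KH = 10^(−1.37) = 4.266×10^-2 mol L⁻¹ atm⁻¹
pCO2 = [CO2*]/KH = 42.8×10^-6 / 4.266×10^-2 = 1.00×10^-3 atm = 1000 μatm

pCO2 = 1000 μatm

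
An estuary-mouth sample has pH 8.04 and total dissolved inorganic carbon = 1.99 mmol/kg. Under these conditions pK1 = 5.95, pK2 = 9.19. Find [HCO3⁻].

α₁ = 1 / (1 + [H⁺]/K1 + K2/[H⁺]) = 1 / (1 + 10^-2.09 + 10^-1.15)
   = 1 / (1 + 0.0081283 + 0.070795) = 1/1.0789 = 0.9269
[HCO3⁻] = α₁ × DIC = 0.9269 × 1.99 = 1.84 mmol/kg

[HCO3⁻] = 1.84 mmol/kg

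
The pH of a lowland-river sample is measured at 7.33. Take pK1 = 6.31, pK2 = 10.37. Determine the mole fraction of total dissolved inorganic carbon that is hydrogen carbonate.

α₁ = 0.912

α₁ = 1 / (1 + [H⁺]/K1 + K2/[H⁺]) = 1 / (1 + 10^-1.02 + 10^-3.04)
   = 1 / (1 + 0.095499 + 0.00091201) = 1/1.0964 = 0.9121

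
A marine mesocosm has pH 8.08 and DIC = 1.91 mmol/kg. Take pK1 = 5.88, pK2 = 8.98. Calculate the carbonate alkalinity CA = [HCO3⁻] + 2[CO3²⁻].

CA = [HCO3⁻] + 2[CO3²⁻] = (α₁ + 2α₂)·DIC
At pH 8.08: [H⁺]/K1 = 10^-2.20 = 0.0063096, K2/[H⁺] = 10^-0.90 = 0.12589
α₁ = 1/(1 + 0.0063096 + 0.12589) = 1/1.1322 = 0.8832; α₂ = α₁·K2/[H⁺] = 0.1112
α₁ + 2α₂ = 1.1056
CA = 1.1056 × 1.91 = 2.11 mmol/kg

CA = 2.11 mmol/kg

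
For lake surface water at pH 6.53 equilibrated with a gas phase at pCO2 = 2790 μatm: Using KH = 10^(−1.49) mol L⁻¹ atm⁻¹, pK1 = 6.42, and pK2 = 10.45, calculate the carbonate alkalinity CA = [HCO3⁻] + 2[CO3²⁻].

[CO2*] = KH · pCO2 = 10^(−1.49) × 2790×10^-6 = 9.028×10^-5 mol/L
α₀ = 1/(1 + K1/[H⁺] + K1K2/[H⁺]²) = 1/(1 + 10^+0.11 + 10^-3.81) = 0.4370
DIC = [CO2*]/α₀ = 9.028×10^-5 / 0.4370 = 0.2066 mmol/L
CA = (α₁ + 2α₂)·DIC = (0.5629 + 2×6.768×10^-5) × 0.2066 = 0.116 mmol/L

CA = 0.116 mmol/L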